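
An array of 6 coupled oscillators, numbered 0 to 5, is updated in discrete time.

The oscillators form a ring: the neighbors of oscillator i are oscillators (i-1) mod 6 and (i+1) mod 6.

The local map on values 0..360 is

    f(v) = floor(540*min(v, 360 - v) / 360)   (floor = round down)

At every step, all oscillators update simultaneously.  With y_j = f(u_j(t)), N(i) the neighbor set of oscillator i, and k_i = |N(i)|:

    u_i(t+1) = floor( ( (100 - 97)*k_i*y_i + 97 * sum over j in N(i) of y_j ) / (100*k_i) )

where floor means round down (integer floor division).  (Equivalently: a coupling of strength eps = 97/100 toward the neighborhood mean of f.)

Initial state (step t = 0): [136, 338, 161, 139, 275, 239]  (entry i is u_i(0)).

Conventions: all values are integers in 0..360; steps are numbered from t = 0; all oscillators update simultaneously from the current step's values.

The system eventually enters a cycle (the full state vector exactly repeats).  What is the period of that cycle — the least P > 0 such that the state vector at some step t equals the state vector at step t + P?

Answer: 9
Key observation: The state at step 41, [238, 240, 238, 240, 238, 240], reappears at step 50 — and no state repeats earlier — so the cycle the system enters has period 9.

Derivation:
t=0: [136, 338, 161, 139, 275, 239]
t=1: [109, 216, 124, 184, 192, 165]
t=2: [229, 175, 238, 220, 255, 208]
t=3: [243, 191, 234, 171, 217, 178]
t=4: [257, 184, 252, 203, 260, 196]
t=5: [251, 161, 246, 158, 237, 154]
t=6: [233, 169, 236, 179, 232, 175]
t=7: [255, 189, 258, 191, 262, 193]
t=8: [250, 158, 251, 153, 248, 154]
t=9: [231, 166, 230, 167, 228, 168]
t=10: [248, 195, 247, 198, 249, 197]
t=11: [243, 170, 242, 169, 241, 169]
t=12: [251, 178, 251, 179, 250, 178]
t=13: [263, 166, 264, 167, 264, 167]
t=14: [246, 147, 246, 147, 246, 147]
t=15: [218, 172, 218, 172, 218, 172]
t=16: [256, 214, 256, 214, 256, 214]
t=17: [217, 157, 217, 157, 217, 157]
t=18: [234, 214, 234, 214, 234, 214]
t=19: [218, 189, 218, 189, 218, 189]
t=20: [254, 214, 254, 214, 254, 214]
t=21: [217, 160, 217, 160, 217, 160]
t=22: [239, 214, 239, 214, 239, 214]
t=23: [217, 182, 217, 182, 217, 182]
t=24: [265, 215, 265, 215, 265, 215]
t=25: [214, 144, 214, 144, 214, 144]
t=26: [216, 218, 216, 218, 216, 218]
t=27: [213, 215, 213, 215, 213, 215]
t=28: [217, 219, 217, 219, 217, 219]
t=29: [211, 213, 211, 213, 211, 213]
t=30: [220, 222, 220, 222, 220, 222]
t=31: [207, 209, 207, 209, 207, 209]
t=32: [226, 228, 226, 228, 226, 228]
t=33: [198, 200, 198, 200, 198, 200]
t=34: [240, 242, 240, 242, 240, 242]
t=35: [177, 179, 177, 179, 177, 179]
t=36: [267, 265, 267, 265, 267, 265]
t=37: [141, 139, 141, 139, 141, 139]
t=38: [208, 210, 208, 210, 208, 210]
t=39: [225, 227, 225, 227, 225, 227]
t=40: [199, 201, 199, 201, 199, 201]
t=41: [238, 240, 238, 240, 238, 240]
t=42: [180, 182, 180, 182, 180, 182]
t=43: [267, 269, 267, 269, 267, 269]
t=44: [136, 138, 136, 138, 136, 138]
t=45: [206, 204, 206, 204, 206, 204]
t=46: [233, 231, 233, 231, 233, 231]
t=47: [192, 190, 192, 190, 192, 190]
t=48: [254, 252, 254, 252, 254, 252]
t=49: [161, 159, 161, 159, 161, 159]
t=50: [238, 240, 238, 240, 238, 240]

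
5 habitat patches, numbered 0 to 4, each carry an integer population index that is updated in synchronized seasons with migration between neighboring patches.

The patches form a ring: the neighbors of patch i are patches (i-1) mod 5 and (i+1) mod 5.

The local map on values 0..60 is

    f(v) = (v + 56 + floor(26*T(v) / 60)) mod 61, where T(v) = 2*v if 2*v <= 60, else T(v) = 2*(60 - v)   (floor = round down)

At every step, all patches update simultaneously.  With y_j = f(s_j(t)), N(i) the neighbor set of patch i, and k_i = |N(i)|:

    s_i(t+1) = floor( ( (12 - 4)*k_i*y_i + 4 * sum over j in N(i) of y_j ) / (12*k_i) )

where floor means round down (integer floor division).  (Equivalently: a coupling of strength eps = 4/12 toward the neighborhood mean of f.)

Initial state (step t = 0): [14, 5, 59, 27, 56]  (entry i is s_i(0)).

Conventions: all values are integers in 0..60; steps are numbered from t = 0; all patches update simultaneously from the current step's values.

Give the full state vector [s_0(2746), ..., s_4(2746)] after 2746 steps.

Simulating step by step:
t=0: [14, 5, 59, 27, 56]
t=1: [23, 15, 44, 48, 47]
t=2: [37, 30, 47, 52, 50]
t=3: [51, 51, 52, 53, 52]
t=4: [53, 53, 53, 53, 53]
t=5: [54, 54, 54, 54, 54]
t=6: [54, 54, 54, 54, 54]

Answer: [54, 54, 54, 54, 54]
Key observation: The state at step 5, [54, 54, 54, 54, 54], reappears at step 6: the system is in a cycle of period 1 from step 5 on.  Therefore the state at step 2746 equals the state at step 5 + ((2746 - 5) mod 1) = 5, which is [54, 54, 54, 54, 54].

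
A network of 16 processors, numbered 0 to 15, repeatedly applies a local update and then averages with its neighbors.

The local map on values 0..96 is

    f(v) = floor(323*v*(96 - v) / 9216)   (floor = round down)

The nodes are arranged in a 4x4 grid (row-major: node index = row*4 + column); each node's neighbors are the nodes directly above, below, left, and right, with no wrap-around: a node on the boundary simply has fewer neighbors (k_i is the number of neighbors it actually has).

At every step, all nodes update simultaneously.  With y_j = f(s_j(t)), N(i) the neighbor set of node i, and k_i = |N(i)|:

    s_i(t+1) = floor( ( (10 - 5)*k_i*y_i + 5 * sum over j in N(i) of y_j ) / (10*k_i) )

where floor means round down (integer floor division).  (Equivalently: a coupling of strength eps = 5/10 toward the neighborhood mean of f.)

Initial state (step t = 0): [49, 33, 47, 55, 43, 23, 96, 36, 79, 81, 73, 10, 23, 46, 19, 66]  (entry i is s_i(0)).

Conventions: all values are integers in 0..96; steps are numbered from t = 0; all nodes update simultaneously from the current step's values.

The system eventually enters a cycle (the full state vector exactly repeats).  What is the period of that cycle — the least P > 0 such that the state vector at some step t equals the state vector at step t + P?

Answer: 2
Key observation: The state at step 12, [80, 80, 80, 80, 80, 80, 80, 80, 80, 80, 80, 80, 80, 80, 80, 80], reappears at step 14 — and no state repeats earlier — so the cycle the system enters has period 2.

Derivation:
t=0: [49, 33, 47, 55, 43, 23, 96, 36, 79, 81, 73, 10, 23, 46, 19, 66]
t=1: [77, 72, 65, 78, 70, 53, 33, 55, 53, 51, 44, 48, 60, 65, 60, 54]
t=2: [56, 63, 65, 61, 66, 73, 74, 73, 75, 78, 78, 79, 74, 73, 75, 78]
t=3: [74, 70, 68, 69, 66, 59, 57, 58, 56, 52, 50, 49, 56, 55, 53, 50]
t=4: [61, 64, 67, 68, 69, 74, 75, 75, 76, 79, 79, 79, 78, 79, 79, 79]
t=5: [71, 68, 66, 63, 63, 58, 55, 55, 53, 49, 48, 48, 49, 47, 47, 47]
t=6: [65, 67, 70, 73, 72, 75, 77, 78, 78, 79, 79, 79, 79, 80, 80, 80]
t=7: [67, 65, 61, 57, 59, 55, 52, 50, 50, 47, 47, 46, 46, 45, 44, 44]
t=8: [70, 71, 74, 77, 75, 77, 79, 79, 79, 79, 80, 80, 80, 80, 80, 80]
t=9: [60, 59, 55, 51, 54, 51, 48, 47, 47, 46, 44, 44, 44, 44, 44, 44]
t=10: [76, 77, 78, 79, 78, 79, 79, 80, 79, 80, 80, 80, 80, 80, 80, 80]
t=11: [51, 50, 48, 46, 49, 47, 46, 45, 46, 44, 44, 44, 44, 44, 44, 44]
t=12: [80, 80, 80, 80, 80, 80, 80, 80, 80, 80, 80, 80, 80, 80, 80, 80]
t=13: [44, 44, 44, 44, 44, 44, 44, 44, 44, 44, 44, 44, 44, 44, 44, 44]
t=14: [80, 80, 80, 80, 80, 80, 80, 80, 80, 80, 80, 80, 80, 80, 80, 80]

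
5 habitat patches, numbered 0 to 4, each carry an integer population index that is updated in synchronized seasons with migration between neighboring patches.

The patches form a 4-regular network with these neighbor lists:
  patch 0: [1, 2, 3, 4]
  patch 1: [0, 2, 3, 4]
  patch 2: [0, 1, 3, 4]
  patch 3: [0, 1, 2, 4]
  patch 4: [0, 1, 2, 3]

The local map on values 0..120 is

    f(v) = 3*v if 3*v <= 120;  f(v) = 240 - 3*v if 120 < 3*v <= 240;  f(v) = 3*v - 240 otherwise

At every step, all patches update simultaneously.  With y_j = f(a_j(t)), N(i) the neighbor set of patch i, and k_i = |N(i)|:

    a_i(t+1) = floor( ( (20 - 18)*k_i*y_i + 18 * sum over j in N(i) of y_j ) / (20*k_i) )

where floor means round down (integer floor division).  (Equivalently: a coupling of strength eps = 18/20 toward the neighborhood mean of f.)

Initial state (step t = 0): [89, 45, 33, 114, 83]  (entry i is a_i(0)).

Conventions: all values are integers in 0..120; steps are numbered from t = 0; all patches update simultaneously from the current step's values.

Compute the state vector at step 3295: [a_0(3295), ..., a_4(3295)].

Answer: [111, 112, 112, 112, 111]
Key observation: The state at step 7, [111, 112, 112, 112, 111], reappears at step 10: the system is in a cycle of period 3 from step 7 on.  Therefore the state at step 3295 equals the state at step 7 + ((3295 - 7) mod 3) = 7, which is [111, 112, 112, 112, 111].

Derivation:
t=0: [89, 45, 33, 114, 83]
t=1: [73, 63, 64, 64, 75]
t=2: [38, 34, 35, 35, 39]
t=3: [107, 109, 109, 109, 107]
t=4: [85, 84, 84, 84, 85]
t=5: [12, 13, 13, 13, 12]
t=6: [38, 37, 37, 37, 38]
t=7: [111, 112, 112, 112, 111]
t=8: [95, 94, 94, 94, 95]
t=9: [42, 43, 43, 43, 42]
t=10: [111, 112, 112, 112, 111]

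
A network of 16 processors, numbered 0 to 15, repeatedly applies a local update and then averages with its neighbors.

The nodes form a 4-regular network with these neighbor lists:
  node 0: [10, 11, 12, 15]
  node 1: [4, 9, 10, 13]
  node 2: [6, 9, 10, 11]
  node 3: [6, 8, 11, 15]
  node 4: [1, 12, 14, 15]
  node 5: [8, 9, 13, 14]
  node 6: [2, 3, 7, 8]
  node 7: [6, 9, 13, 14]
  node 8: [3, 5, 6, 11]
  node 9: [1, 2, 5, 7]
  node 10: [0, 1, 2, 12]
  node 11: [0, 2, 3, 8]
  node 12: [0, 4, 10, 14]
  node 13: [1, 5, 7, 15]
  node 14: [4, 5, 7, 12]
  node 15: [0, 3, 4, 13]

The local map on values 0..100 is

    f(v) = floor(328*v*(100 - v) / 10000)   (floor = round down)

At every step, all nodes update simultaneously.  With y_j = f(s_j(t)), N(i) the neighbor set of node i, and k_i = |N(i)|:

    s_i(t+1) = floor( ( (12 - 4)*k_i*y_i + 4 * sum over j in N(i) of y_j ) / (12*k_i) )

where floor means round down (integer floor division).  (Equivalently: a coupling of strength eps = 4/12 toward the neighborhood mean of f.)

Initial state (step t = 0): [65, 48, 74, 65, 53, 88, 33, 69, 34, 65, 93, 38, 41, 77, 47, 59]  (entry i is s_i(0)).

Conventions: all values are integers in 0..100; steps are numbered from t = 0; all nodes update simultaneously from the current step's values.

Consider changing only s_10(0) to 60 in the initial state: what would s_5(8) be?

Simulating step by step:
t=0: [65, 48, 74, 65, 53, 88, 33, 69, 34, 65, 60, 38, 41, 77, 47, 59]
t=1: [75, 78, 67, 74, 80, 46, 71, 70, 70, 70, 76, 75, 78, 60, 76, 76]
t=2: [60, 58, 69, 63, 53, 76, 67, 68, 68, 68, 59, 62, 56, 74, 60, 60]
t=3: [78, 77, 71, 75, 80, 62, 72, 71, 71, 70, 78, 75, 79, 65, 76, 76]
t=4: [56, 59, 65, 61, 53, 73, 65, 66, 66, 67, 56, 61, 54, 71, 60, 59]
t=5: [79, 77, 74, 77, 80, 66, 74, 72, 73, 72, 79, 77, 80, 69, 76, 78]
t=6: [54, 58, 62, 58, 53, 70, 62, 65, 63, 65, 54, 58, 52, 67, 59, 56]
t=7: [80, 78, 77, 78, 80, 70, 76, 74, 75, 74, 80, 78, 80, 73, 78, 79]
t=8: [52, 56, 57, 56, 52, 65, 59, 62, 60, 62, 52, 56, 52, 62, 56, 54]

Answer: s_5(8) = 65
Key observation: This trace re-runs the system from the modified initial state.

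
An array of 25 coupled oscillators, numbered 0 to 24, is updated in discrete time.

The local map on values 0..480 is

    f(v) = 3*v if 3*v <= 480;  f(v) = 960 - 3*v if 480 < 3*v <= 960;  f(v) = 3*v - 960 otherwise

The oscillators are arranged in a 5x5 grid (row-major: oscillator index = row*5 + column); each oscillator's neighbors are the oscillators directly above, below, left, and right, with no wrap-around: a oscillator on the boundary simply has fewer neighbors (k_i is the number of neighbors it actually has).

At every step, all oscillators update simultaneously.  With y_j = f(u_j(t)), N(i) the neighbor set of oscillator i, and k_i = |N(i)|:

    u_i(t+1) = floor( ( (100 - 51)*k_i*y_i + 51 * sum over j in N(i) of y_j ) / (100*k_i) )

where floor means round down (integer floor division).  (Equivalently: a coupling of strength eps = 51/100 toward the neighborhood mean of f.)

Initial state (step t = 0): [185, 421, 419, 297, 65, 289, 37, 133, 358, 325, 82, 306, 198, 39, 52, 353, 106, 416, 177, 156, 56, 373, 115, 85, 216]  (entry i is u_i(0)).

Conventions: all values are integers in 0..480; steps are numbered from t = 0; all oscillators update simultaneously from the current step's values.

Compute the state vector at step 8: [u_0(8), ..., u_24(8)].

Simulating step by step:
t=0: [185, 421, 419, 297, 65, 289, 37, 133, 358, 325, 82, 306, 198, 39, 52, 353, 106, 416, 177, 156, 56, 373, 115, 85, 216]
t=1: [299, 286, 276, 136, 116, 175, 161, 308, 132, 86, 160, 153, 287, 193, 178, 172, 230, 327, 354, 381, 148, 219, 288, 309, 337]
t=2: [167, 164, 157, 348, 340, 386, 365, 158, 332, 325, 462, 393, 162, 317, 348, 420, 288, 82, 128, 188, 408, 286, 107, 58, 80]
t=3: [394, 410, 405, 137, 54, 270, 239, 374, 91, 37, 330, 251, 353, 129, 112, 280, 157, 283, 293, 314, 231, 165, 246, 245, 262]
t=4: [215, 254, 268, 318, 212, 157, 219, 190, 270, 185, 95, 208, 159, 290, 252, 189, 345, 165, 134, 109, 280, 391, 244, 191, 147]
t=5: [324, 228, 177, 110, 263, 384, 326, 329, 187, 313, 343, 309, 397, 201, 239, 274, 216, 378, 358, 338, 213, 176, 292, 371, 398]
t=6: [125, 213, 317, 331, 173, 110, 76, 150, 289, 148, 95, 96, 188, 300, 192, 186, 251, 179, 149, 126, 302, 333, 170, 148, 167]
t=7: [349, 261, 141, 108, 337, 312, 288, 313, 171, 373, 313, 283, 349, 197, 338, 289, 248, 398, 385, 404, 138, 139, 374, 448, 434]
t=8: [93, 189, 296, 315, 148, 46, 89, 144, 330, 171, 49, 107, 136, 280, 159, 156, 214, 198, 253, 223, 332, 338, 255, 306, 329]

Answer: [93, 189, 296, 315, 148, 46, 89, 144, 330, 171, 49, 107, 136, 280, 159, 156, 214, 198, 253, 223, 332, 338, 255, 306, 329]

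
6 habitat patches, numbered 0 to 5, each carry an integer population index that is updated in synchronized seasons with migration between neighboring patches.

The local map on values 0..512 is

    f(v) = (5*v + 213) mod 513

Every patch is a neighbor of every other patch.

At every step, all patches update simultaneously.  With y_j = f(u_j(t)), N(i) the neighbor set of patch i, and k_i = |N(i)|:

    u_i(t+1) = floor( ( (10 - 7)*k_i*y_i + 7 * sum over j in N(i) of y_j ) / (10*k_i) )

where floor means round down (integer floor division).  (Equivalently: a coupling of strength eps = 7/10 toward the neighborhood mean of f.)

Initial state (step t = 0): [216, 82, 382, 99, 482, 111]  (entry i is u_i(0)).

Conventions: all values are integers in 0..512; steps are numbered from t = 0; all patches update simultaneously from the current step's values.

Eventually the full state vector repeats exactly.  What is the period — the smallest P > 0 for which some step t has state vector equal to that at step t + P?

Answer: 18
Key observation: The state at step 32, [295, 295, 295, 295, 295, 295], reappears at step 50 — and no state repeats earlier — so the cycle the system enters has period 18.

Derivation:
t=0: [216, 82, 382, 99, 482, 111]
t=1: [176, 151, 145, 165, 143, 174]
t=2: [211, 273, 268, 202, 266, 209]
t=3: [140, 108, 104, 133, 102, 139]
t=4: [320, 294, 291, 314, 289, 319]
t=5: [208, 188, 185, 204, 184, 208]
t=6: [177, 161, 158, 174, 158, 177]
t=7: [247, 316, 314, 245, 314, 247]
t=8: [347, 320, 318, 345, 318, 347]
t=9: [348, 326, 324, 346, 324, 348]
t=10: [363, 346, 344, 362, 344, 363]
t=11: [449, 436, 434, 449, 434, 449]
t=12: [375, 365, 363, 375, 363, 375]
t=13: [227, 301, 300, 227, 300, 227]
t=14: [260, 237, 236, 260, 236, 260]
t=15: [437, 418, 418, 437, 418, 437]
t=16: [306, 290, 290, 306, 290, 306]
t=17: [170, 157, 157, 170, 157, 170]
t=18: [225, 296, 296, 225, 296, 225]
t=19: [245, 220, 220, 245, 220, 245]
t=20: [359, 339, 339, 359, 339, 359]
t=21: [427, 411, 411, 427, 411, 427]
t=22: [262, 249, 249, 262, 249, 262]
t=23: [469, 459, 459, 469, 459, 469]
t=24: [485, 477, 477, 485, 477, 485]
t=25: [56, 49, 49, 56, 49, 56]
t=26: [478, 472, 472, 478, 472, 478]
t=27: [25, 20, 20, 25, 20, 25]
t=28: [327, 323, 323, 327, 323, 327]
t=29: [300, 297, 297, 300, 297, 300]
t=30: [167, 165, 165, 167, 165, 167]
t=31: [17, 16, 16, 17, 16, 17]
t=32: [295, 295, 295, 295, 295, 295]
t=33: [149, 149, 149, 149, 149, 149]
t=34: [445, 445, 445, 445, 445, 445]
t=35: [386, 386, 386, 386, 386, 386]
t=36: [91, 91, 91, 91, 91, 91]
t=37: [155, 155, 155, 155, 155, 155]
t=38: [475, 475, 475, 475, 475, 475]
t=39: [23, 23, 23, 23, 23, 23]
t=40: [328, 328, 328, 328, 328, 328]
t=41: [314, 314, 314, 314, 314, 314]
t=42: [244, 244, 244, 244, 244, 244]
t=43: [407, 407, 407, 407, 407, 407]
t=44: [196, 196, 196, 196, 196, 196]
t=45: [167, 167, 167, 167, 167, 167]
t=46: [22, 22, 22, 22, 22, 22]
t=47: [323, 323, 323, 323, 323, 323]
t=48: [289, 289, 289, 289, 289, 289]
t=49: [119, 119, 119, 119, 119, 119]
t=50: [295, 295, 295, 295, 295, 295]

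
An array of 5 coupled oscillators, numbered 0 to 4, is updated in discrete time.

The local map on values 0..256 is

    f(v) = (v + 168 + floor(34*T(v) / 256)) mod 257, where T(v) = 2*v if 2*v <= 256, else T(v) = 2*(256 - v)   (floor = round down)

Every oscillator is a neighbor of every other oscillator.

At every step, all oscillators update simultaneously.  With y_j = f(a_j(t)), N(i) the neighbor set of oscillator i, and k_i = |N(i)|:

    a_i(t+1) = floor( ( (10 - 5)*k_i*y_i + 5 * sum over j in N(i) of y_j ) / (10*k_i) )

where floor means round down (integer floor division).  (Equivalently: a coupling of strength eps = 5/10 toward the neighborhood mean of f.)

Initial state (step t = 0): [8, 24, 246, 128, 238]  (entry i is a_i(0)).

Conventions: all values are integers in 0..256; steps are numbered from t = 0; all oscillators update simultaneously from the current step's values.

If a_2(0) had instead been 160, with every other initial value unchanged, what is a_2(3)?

Answer: a_2(3) = 39
Key observation: This trace re-runs the system from the modified initial state.

Derivation:
t=0: [8, 24, 160, 128, 238]
t=1: [154, 161, 123, 114, 144]
t=2: [83, 85, 74, 69, 80]
t=3: [44, 44, 39, 133, 42]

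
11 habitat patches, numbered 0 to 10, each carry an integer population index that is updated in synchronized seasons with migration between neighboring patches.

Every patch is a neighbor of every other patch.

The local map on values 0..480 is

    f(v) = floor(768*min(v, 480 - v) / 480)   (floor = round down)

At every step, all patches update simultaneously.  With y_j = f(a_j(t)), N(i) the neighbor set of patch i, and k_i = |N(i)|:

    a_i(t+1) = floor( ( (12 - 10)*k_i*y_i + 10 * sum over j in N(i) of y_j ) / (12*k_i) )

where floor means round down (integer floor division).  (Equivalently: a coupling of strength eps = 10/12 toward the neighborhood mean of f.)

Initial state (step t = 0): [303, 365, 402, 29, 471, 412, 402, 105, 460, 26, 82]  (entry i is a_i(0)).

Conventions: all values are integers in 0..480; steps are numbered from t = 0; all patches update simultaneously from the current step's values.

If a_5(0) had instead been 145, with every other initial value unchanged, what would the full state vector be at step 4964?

Answer: [345, 345, 345, 345, 345, 345, 345, 345, 345, 345, 345]
Key observation: The state at step 14, [345, 345, 345, 345, 345, 345, 345, 345, 345, 345, 345], reappears at step 16: the system is in a cycle of period 2 from step 14 on.  Therefore the state at step 4964 equals the state at step 14 + ((4964 - 14) mod 2) = 14, which is [345, 345, 345, 345, 345, 345, 345, 345, 345, 345, 345].

Derivation:
t=0: [303, 365, 402, 29, 471, 145, 402, 105, 460, 26, 82]
t=1: [138, 130, 125, 118, 116, 134, 125, 128, 117, 118, 125]
t=2: [201, 200, 199, 198, 198, 200, 199, 199, 198, 198, 199]
t=3: [318, 318, 317, 317, 317, 318, 317, 317, 317, 317, 317]
t=4: [259, 259, 259, 259, 259, 259, 259, 259, 259, 259, 259]
t=5: [353, 353, 353, 353, 353, 353, 353, 353, 353, 353, 353]
t=6: [203, 203, 203, 203, 203, 203, 203, 203, 203, 203, 203]
t=7: [324, 324, 324, 324, 324, 324, 324, 324, 324, 324, 324]
t=8: [249, 249, 249, 249, 249, 249, 249, 249, 249, 249, 249]
t=9: [369, 369, 369, 369, 369, 369, 369, 369, 369, 369, 369]
t=10: [177, 177, 177, 177, 177, 177, 177, 177, 177, 177, 177]
t=11: [283, 283, 283, 283, 283, 283, 283, 283, 283, 283, 283]
t=12: [315, 315, 315, 315, 315, 315, 315, 315, 315, 315, 315]
t=13: [264, 264, 264, 264, 264, 264, 264, 264, 264, 264, 264]
t=14: [345, 345, 345, 345, 345, 345, 345, 345, 345, 345, 345]
t=15: [216, 216, 216, 216, 216, 216, 216, 216, 216, 216, 216]
t=16: [345, 345, 345, 345, 345, 345, 345, 345, 345, 345, 345]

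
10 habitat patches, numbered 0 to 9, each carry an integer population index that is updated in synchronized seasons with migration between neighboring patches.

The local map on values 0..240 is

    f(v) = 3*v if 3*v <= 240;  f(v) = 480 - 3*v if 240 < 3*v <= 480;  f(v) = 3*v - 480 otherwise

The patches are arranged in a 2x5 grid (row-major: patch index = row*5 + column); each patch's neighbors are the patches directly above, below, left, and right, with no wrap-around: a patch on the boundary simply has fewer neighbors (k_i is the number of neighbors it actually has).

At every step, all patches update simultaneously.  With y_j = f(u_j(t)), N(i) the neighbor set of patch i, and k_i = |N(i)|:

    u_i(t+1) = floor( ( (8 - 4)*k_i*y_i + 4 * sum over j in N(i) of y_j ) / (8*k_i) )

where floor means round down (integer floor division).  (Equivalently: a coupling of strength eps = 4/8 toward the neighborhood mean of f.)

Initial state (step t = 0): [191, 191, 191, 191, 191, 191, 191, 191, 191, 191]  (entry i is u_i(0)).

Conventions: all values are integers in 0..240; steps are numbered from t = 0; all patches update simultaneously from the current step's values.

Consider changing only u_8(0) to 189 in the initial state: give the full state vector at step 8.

Answer: [210, 167, 137, 192, 174, 213, 170, 145, 204, 181]
Key observation: This trace re-runs the system from the modified initial state.

Derivation:
t=0: [191, 191, 191, 191, 191, 191, 191, 191, 189, 191]
t=1: [93, 93, 93, 92, 93, 93, 93, 92, 90, 91]
t=2: [201, 201, 202, 204, 203, 201, 201, 204, 207, 206]
t=3: [123, 123, 127, 132, 132, 123, 124, 131, 137, 136]
t=4: [111, 108, 96, 84, 81, 110, 105, 89, 75, 74]
t=5: [150, 162, 195, 223, 231, 153, 169, 203, 223, 226]
t=6: [21, 30, 106, 179, 203, 24, 39, 118, 180, 199]
t=7: [72, 102, 126, 87, 108, 81, 106, 119, 80, 105]
t=8: [210, 167, 137, 192, 174, 213, 170, 145, 204, 181]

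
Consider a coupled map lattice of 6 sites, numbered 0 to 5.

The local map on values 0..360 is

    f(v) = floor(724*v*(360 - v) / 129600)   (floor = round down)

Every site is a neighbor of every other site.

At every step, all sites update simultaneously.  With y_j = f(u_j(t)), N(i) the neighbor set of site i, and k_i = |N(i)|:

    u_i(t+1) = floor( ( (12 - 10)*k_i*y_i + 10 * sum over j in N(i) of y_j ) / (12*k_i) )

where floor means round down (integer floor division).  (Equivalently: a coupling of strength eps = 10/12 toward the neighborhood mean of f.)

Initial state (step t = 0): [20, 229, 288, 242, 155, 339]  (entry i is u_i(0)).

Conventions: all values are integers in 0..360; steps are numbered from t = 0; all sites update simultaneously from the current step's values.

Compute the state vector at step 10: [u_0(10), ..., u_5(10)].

Simulating step by step:
t=0: [20, 229, 288, 242, 155, 339]
t=1: [115, 115, 115, 115, 115, 115]
t=2: [157, 157, 157, 157, 157, 157]
t=3: [178, 178, 178, 178, 178, 178]
t=4: [180, 180, 180, 180, 180, 180]
t=5: [181, 181, 181, 181, 181, 181]
t=6: [180, 180, 180, 180, 180, 180]
t=7: [181, 181, 181, 181, 181, 181]
t=8: [180, 180, 180, 180, 180, 180]
t=9: [181, 181, 181, 181, 181, 181]
t=10: [180, 180, 180, 180, 180, 180]

Answer: [180, 180, 180, 180, 180, 180]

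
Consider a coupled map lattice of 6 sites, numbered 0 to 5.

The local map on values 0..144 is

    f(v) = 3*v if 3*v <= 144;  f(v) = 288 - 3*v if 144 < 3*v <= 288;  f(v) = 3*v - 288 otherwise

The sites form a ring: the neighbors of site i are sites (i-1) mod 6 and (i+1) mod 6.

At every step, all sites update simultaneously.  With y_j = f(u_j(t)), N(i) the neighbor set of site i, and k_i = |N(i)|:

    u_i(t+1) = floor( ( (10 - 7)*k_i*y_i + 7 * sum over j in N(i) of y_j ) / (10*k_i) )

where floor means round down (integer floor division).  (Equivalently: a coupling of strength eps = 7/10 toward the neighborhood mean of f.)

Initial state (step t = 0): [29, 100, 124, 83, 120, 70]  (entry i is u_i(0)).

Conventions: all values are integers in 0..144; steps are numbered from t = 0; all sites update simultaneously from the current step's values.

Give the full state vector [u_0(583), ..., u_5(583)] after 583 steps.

Answer: [90, 90, 90, 90, 90, 90]
Key observation: The state at step 32, [18, 18, 18, 18, 18, 18], reappears at step 36: the system is in a cycle of period 4 from step 32 on.  Therefore the state at step 583 equals the state at step 32 + ((583 - 32) mod 4) = 35, which is [90, 90, 90, 90, 90, 90].

Derivation:
t=0: [29, 100, 124, 83, 120, 70]
t=1: [57, 63, 43, 66, 62, 79]
t=2: [87, 115, 104, 107, 79, 91]
t=3: [33, 34, 38, 36, 32, 31]
t=4: [97, 105, 107, 105, 99, 96]
t=5: [10, 20, 28, 22, 12, 4]
t=6: [34, 57, 69, 61, 38, 26]
t=7: [98, 99, 102, 99, 98, 99]
t=8: [8, 11, 11, 11, 8, 6]
t=9: [25, 29, 33, 29, 25, 22]
t=10: [76, 87, 90, 87, 76, 72]
t=11: [52, 35, 24, 35, 52, 63]
t=12: [111, 102, 95, 102, 111, 122]
t=13: [47, 22, 13, 22, 47, 54]
t=14: [109, 82, 57, 82, 109, 136]
t=15: [68, 67, 64, 67, 68, 63]
t=16: [90, 89, 89, 89, 90, 88]
t=17: [21, 19, 21, 19, 21, 19]
t=18: [58, 61, 58, 61, 58, 61]
t=19: [107, 111, 107, 111, 107, 111]
t=20: [41, 36, 41, 36, 41, 36]
t=21: [112, 118, 112, 118, 112, 118]
t=22: [60, 53, 60, 53, 60, 53]
t=23: [122, 114, 122, 114, 122, 114]
t=24: [61, 70, 61, 70, 61, 70]
t=25: [86, 96, 86, 96, 86, 96]
t=26: [9, 21, 9, 21, 9, 21]
t=27: [52, 37, 52, 37, 52, 37]
t=28: [117, 125, 117, 125, 117, 125]
t=29: [79, 70, 79, 70, 79, 70]
t=30: [69, 59, 69, 59, 69, 59]
t=31: [102, 90, 102, 90, 102, 90]
t=32: [18, 18, 18, 18, 18, 18]
t=33: [54, 54, 54, 54, 54, 54]
t=34: [126, 126, 126, 126, 126, 126]
t=35: [90, 90, 90, 90, 90, 90]
t=36: [18, 18, 18, 18, 18, 18]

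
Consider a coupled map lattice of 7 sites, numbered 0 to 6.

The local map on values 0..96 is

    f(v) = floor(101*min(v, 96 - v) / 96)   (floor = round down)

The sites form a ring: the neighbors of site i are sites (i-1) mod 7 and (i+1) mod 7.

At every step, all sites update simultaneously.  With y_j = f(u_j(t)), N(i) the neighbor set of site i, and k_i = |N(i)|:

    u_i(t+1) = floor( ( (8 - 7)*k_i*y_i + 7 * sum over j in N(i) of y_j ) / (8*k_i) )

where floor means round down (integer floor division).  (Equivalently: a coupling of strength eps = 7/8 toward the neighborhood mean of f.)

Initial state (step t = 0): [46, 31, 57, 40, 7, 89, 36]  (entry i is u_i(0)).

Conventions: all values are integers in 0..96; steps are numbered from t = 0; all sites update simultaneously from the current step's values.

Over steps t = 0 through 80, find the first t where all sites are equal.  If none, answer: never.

Answer: 13
Key observation: Synchronization is absorbing here: once all sites are equal they stay equal, and step 13 is the first all-equal step.

Derivation:
t=0: [46, 31, 57, 40, 7, 89, 36]  (not all equal)
t=1: [36, 42, 37, 26, 22, 20, 28]  (not all equal)
t=2: [36, 38, 35, 30, 23, 25, 29]  (not all equal)
t=3: [34, 36, 35, 30, 27, 26, 31]  (not all equal)
t=4: [34, 35, 34, 31, 28, 29, 31]  (not all equal)
t=5: [34, 35, 34, 32, 30, 30, 32]  (not all equal)
t=6: [34, 35, 34, 33, 31, 31, 33]  (not all equal)
t=7: [35, 35, 35, 33, 32, 32, 33]  (not all equal)
t=8: [35, 36, 35, 34, 33, 33, 34]  (not all equal)
t=9: [36, 36, 36, 35, 34, 34, 35]  (not all equal)
t=10: [36, 37, 36, 36, 35, 35, 36]  (not all equal)
t=11: [37, 37, 37, 36, 36, 36, 36]  (not all equal)
t=12: [37, 38, 37, 37, 37, 37, 37]  (not all equal)
t=13: [38, 38, 38, 38, 38, 38, 38]  (all equal)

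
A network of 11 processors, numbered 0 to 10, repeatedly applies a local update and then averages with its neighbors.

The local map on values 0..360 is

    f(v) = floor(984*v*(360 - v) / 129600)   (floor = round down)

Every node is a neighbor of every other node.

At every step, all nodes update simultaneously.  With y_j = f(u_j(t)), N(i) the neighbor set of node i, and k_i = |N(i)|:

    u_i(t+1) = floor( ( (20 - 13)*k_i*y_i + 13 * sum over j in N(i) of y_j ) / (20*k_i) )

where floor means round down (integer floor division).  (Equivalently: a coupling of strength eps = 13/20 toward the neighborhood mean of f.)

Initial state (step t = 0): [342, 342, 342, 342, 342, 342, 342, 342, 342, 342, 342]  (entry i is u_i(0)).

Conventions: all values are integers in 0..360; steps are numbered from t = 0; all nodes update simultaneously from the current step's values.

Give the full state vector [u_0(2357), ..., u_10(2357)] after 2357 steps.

Simulating step by step:
t=0: [342, 342, 342, 342, 342, 342, 342, 342, 342, 342, 342]
t=1: [46, 46, 46, 46, 46, 46, 46, 46, 46, 46, 46]
t=2: [109, 109, 109, 109, 109, 109, 109, 109, 109, 109, 109]
t=3: [207, 207, 207, 207, 207, 207, 207, 207, 207, 207, 207]
t=4: [240, 240, 240, 240, 240, 240, 240, 240, 240, 240, 240]
t=5: [218, 218, 218, 218, 218, 218, 218, 218, 218, 218, 218]
t=6: [235, 235, 235, 235, 235, 235, 235, 235, 235, 235, 235]
t=7: [223, 223, 223, 223, 223, 223, 223, 223, 223, 223, 223]
t=8: [231, 231, 231, 231, 231, 231, 231, 231, 231, 231, 231]
t=9: [226, 226, 226, 226, 226, 226, 226, 226, 226, 226, 226]
t=10: [229, 229, 229, 229, 229, 229, 229, 229, 229, 229, 229]
t=11: [227, 227, 227, 227, 227, 227, 227, 227, 227, 227, 227]
t=12: [229, 229, 229, 229, 229, 229, 229, 229, 229, 229, 229]

Answer: [227, 227, 227, 227, 227, 227, 227, 227, 227, 227, 227]
Key observation: The state at step 10, [229, 229, 229, 229, 229, 229, 229, 229, 229, 229, 229], reappears at step 12: the system is in a cycle of period 2 from step 10 on.  Therefore the state at step 2357 equals the state at step 10 + ((2357 - 10) mod 2) = 11, which is [227, 227, 227, 227, 227, 227, 227, 227, 227, 227, 227].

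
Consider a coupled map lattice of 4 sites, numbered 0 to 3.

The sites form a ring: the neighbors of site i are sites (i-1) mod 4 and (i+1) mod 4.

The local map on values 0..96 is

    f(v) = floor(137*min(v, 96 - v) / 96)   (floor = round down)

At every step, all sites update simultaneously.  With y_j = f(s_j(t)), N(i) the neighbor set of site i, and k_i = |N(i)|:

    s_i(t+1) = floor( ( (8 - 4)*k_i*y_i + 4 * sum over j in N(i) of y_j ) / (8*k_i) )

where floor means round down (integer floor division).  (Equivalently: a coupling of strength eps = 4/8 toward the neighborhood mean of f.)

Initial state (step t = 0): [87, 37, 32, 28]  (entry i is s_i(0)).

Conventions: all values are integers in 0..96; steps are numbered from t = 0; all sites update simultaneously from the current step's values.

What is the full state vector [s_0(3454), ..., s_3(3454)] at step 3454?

Answer: [52, 52, 52, 52]
Key observation: The state at step 13, [58, 58, 58, 58], reappears at step 22: the system is in a cycle of period 9 from step 13 on.  Therefore the state at step 3454 equals the state at step 13 + ((3454 - 13) mod 9) = 16, which is [52, 52, 52, 52].

Derivation:
t=0: [87, 37, 32, 28]
t=1: [28, 40, 45, 33]
t=2: [45, 54, 58, 49]
t=3: [63, 59, 58, 63]
t=4: [48, 51, 51, 48]
t=5: [67, 65, 65, 67]
t=6: [41, 43, 43, 41]
t=7: [58, 60, 60, 58]
t=8: [53, 51, 51, 53]
t=9: [61, 63, 63, 61]
t=10: [48, 47, 47, 48]
t=11: [67, 67, 67, 67]
t=12: [41, 41, 41, 41]
t=13: [58, 58, 58, 58]
t=14: [54, 54, 54, 54]
t=15: [59, 59, 59, 59]
t=16: [52, 52, 52, 52]
t=17: [62, 62, 62, 62]
t=18: [48, 48, 48, 48]
t=19: [68, 68, 68, 68]
t=20: [39, 39, 39, 39]
t=21: [55, 55, 55, 55]
t=22: [58, 58, 58, 58]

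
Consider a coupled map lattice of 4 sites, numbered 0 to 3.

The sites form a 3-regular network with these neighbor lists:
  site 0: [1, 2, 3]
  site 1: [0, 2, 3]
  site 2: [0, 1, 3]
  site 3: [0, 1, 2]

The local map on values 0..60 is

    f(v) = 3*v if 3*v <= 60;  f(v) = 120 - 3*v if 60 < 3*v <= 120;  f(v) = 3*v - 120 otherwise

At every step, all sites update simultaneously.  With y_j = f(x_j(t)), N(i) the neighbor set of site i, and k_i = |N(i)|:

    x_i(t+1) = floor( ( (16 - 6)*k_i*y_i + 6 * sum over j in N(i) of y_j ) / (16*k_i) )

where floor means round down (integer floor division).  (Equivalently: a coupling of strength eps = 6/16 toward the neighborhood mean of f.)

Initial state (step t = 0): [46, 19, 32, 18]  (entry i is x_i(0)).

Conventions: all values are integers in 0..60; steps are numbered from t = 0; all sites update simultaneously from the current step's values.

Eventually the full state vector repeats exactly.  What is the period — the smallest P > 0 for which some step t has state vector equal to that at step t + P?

Answer: 4
Key observation: The state at step 24, [20, 19, 20, 20], reappears at step 28 — and no state repeats earlier — so the cycle the system enters has period 4.

Derivation:
t=0: [46, 19, 32, 18]
t=1: [28, 47, 31, 46]
t=2: [30, 23, 26, 21]
t=3: [37, 48, 43, 51]
t=4: [13, 21, 13, 25]
t=5: [42, 51, 42, 45]
t=6: [10, 24, 10, 15]
t=7: [34, 43, 34, 41]
t=8: [15, 10, 15, 7]
t=9: [40, 32, 40, 28]
t=10: [7, 19, 7, 25]
t=11: [28, 46, 28, 40]
t=12: [29, 20, 29, 11]
t=13: [36, 49, 36, 36]
t=14: [13, 21, 13, 13]
t=15: [41, 50, 41, 41]
t=16: [6, 19, 6, 6]
t=17: [22, 42, 22, 22]
t=18: [48, 24, 48, 48]
t=19: [27, 39, 27, 27]
t=20: [34, 16, 34, 34]
t=21: [21, 36, 21, 21]
t=22: [51, 28, 51, 51]
t=23: [33, 34, 33, 33]
t=24: [20, 19, 20, 20]
t=25: [59, 58, 59, 59]
t=26: [56, 55, 56, 56]
t=27: [47, 46, 47, 47]
t=28: [20, 19, 20, 20]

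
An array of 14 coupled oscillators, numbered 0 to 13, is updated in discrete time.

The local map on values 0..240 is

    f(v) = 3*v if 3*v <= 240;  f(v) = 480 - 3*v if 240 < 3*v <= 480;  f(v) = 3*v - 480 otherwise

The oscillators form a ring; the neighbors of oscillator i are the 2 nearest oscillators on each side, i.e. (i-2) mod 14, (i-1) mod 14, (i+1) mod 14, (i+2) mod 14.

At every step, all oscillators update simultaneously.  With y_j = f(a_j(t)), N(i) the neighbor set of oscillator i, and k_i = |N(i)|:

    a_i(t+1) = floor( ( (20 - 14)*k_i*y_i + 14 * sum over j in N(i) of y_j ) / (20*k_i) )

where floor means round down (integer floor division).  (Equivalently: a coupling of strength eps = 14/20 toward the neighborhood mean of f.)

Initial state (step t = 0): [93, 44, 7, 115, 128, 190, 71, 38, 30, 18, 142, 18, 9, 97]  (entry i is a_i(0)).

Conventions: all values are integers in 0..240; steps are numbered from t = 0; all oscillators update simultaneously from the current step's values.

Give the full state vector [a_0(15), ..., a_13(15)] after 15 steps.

Answer: [117, 98, 93, 104, 122, 142, 150, 154, 148, 151, 153, 158, 153, 138]

Derivation:
t=0: [93, 44, 7, 115, 128, 190, 71, 38, 30, 18, 142, 18, 9, 97]
t=1: [124, 135, 105, 99, 109, 124, 132, 112, 103, 70, 55, 72, 95, 129]
t=2: [124, 118, 140, 142, 140, 131, 126, 143, 156, 184, 188, 180, 160, 131]
t=3: [80, 91, 78, 74, 71, 72, 67, 63, 57, 57, 50, 60, 59, 77]
t=4: [220, 224, 224, 218, 216, 209, 198, 189, 175, 172, 167, 181, 193, 210]
t=5: [164, 179, 182, 174, 160, 139, 112, 85, 58, 48, 48, 72, 102, 138]
t=6: [67, 49, 39, 45, 55, 90, 124, 159, 167, 176, 167, 157, 128, 100]
t=7: [154, 154, 148, 152, 149, 134, 102, 68, 37, 23, 36, 63, 100, 133]
t=8: [60, 33, 27, 36, 64, 99, 126, 136, 130, 127, 128, 133, 123, 95]
t=9: [139, 128, 125, 129, 140, 137, 124, 104, 91, 89, 95, 111, 129, 140]
t=10: [80, 84, 86, 85, 83, 95, 120, 154, 181, 189, 174, 142, 109, 87]
t=11: [215, 226, 228, 220, 202, 162, 124, 86, 65, 57, 75, 103, 143, 183]
t=12: [140, 167, 178, 147, 124, 113, 128, 150, 185, 193, 170, 141, 125, 123]
t=13: [68, 52, 56, 68, 90, 90, 90, 80, 67, 63, 67, 77, 76, 75]
t=14: [197, 186, 185, 191, 201, 214, 213, 213, 207, 209, 208, 216, 219, 210]
t=15: [117, 98, 93, 104, 122, 142, 150, 154, 148, 151, 153, 158, 153, 138]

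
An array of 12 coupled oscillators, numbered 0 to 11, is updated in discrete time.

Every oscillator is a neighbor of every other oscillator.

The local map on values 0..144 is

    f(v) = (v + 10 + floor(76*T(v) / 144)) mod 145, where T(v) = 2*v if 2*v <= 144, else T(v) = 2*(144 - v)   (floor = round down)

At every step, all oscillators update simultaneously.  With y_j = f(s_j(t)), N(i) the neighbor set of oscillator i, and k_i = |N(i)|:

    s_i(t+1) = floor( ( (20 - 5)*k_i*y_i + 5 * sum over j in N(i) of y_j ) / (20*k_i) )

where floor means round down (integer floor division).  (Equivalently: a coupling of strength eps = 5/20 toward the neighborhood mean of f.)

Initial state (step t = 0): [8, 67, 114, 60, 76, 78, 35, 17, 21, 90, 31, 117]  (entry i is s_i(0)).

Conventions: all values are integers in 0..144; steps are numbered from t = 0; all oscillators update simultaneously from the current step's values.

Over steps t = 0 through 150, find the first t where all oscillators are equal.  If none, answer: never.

Answer: never
Key observation: The state at step 13 reappears at step 16 — the system is in a cycle of period 3 from step 13 on.  No step 0..16 is synchronized, and the cycle repeats forever, so no step up to 150 (or ever) has all oscillators equal.

Derivation:
t=0: [8, 67, 114, 60, 76, 78, 35, 17, 21, 90, 31, 117]  (not all equal)
t=1: [29, 12, 17, 107, 19, 19, 69, 42, 49, 19, 63, 17]  (not all equal)
t=2: [66, 40, 47, 23, 51, 51, 20, 85, 95, 51, 117, 47]  (not all equal)
t=3: [17, 84, 94, 59, 100, 100, 54, 26, 25, 100, 25, 94]  (not all equal)
t=4: [44, 21, 20, 107, 20, 20, 100, 58, 56, 20, 56, 20]  (not all equal)
t=5: [91, 56, 55, 26, 55, 55, 26, 112, 109, 55, 109, 55]  (not all equal)
t=6: [28, 111, 110, 66, 110, 110, 66, 27, 27, 110, 27, 110]  (not all equal)
t=7: [56, 14, 14, 7, 14, 14, 7, 54, 54, 14, 54, 14]  (not all equal)
t=8: [108, 45, 45, 34, 45, 45, 34, 105, 105, 45, 105, 45]  (not all equal)
t=9: [26, 92, 92, 75, 92, 92, 75, 26, 26, 92, 26, 92]  (not all equal)
t=10: [53, 15, 15, 16, 15, 15, 16, 53, 53, 15, 53, 15]  (not all equal)
t=11: [103, 47, 47, 48, 47, 47, 48, 103, 103, 47, 103, 47]  (not all equal)
t=12: [28, 97, 97, 98, 97, 97, 98, 28, 28, 97, 28, 97]  (not all equal)
t=13: [56, 16, 16, 16, 16, 16, 16, 56, 56, 16, 56, 16]  (not all equal)
t=14: [109, 49, 49, 49, 49, 49, 49, 109, 109, 49, 109, 49]  (not all equal)
t=15: [28, 100, 100, 100, 100, 100, 100, 28, 28, 100, 28, 100]  (not all equal)
t=16: [56, 16, 16, 16, 16, 16, 16, 56, 56, 16, 56, 16]  (not all equal)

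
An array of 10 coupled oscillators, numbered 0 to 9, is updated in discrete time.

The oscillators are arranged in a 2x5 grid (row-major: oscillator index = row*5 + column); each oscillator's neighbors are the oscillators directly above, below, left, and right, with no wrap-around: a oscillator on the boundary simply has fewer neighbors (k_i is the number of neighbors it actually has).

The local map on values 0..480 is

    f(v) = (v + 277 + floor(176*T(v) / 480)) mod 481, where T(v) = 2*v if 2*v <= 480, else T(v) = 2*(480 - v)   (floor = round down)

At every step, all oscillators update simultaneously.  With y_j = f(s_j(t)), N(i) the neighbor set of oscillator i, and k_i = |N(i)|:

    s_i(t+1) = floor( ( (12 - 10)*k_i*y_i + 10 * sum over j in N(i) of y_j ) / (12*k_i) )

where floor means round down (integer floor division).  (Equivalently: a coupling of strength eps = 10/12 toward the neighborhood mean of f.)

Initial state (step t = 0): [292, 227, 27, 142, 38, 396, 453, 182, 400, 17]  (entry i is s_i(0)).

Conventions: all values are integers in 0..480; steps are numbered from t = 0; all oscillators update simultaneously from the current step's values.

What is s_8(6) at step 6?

Simulating step by step:
t=0: [292, 227, 27, 142, 38, 396, 453, 182, 400, 17]
t=1: [221, 258, 148, 262, 202, 247, 198, 253, 169, 299]
t=2: [208, 138, 188, 115, 209, 168, 202, 113, 197, 135]
t=3: [76, 123, 293, 194, 237, 140, 189, 190, 294, 127]
t=4: [87, 211, 111, 204, 96, 227, 68, 180, 113, 182]
t=5: [217, 385, 194, 409, 182, 373, 192, 388, 180, 399]
t=6: [235, 161, 232, 140, 231, 166, 229, 144, 229, 133]

Answer: s_8(6) = 229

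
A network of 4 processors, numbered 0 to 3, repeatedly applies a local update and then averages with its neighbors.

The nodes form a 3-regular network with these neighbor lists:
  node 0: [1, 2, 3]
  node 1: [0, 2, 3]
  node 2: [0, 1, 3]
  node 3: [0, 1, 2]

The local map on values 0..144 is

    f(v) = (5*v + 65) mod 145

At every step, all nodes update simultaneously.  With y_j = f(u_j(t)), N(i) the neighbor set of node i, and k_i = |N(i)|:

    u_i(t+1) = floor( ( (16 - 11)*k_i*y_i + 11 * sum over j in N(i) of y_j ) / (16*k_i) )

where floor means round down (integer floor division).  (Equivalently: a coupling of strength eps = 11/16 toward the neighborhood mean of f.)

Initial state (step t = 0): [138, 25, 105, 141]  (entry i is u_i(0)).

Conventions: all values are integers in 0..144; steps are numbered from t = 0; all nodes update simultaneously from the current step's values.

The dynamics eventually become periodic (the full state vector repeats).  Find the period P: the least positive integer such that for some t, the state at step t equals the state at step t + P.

Simulating step by step:
t=0: [138, 25, 105, 141]
t=1: [32, 33, 30, 33]
t=2: [80, 80, 79, 80]
t=3: [28, 28, 28, 28]
t=4: [60, 60, 60, 60]
t=5: [75, 75, 75, 75]
t=6: [5, 5, 5, 5]
t=7: [90, 90, 90, 90]
t=8: [80, 80, 80, 80]
t=9: [30, 30, 30, 30]
t=10: [70, 70, 70, 70]
t=11: [125, 125, 125, 125]
t=12: [110, 110, 110, 110]
t=13: [35, 35, 35, 35]
t=14: [95, 95, 95, 95]
t=15: [105, 105, 105, 105]
t=16: [10, 10, 10, 10]
t=17: [115, 115, 115, 115]
t=18: [60, 60, 60, 60]

Answer: 14
Key observation: The state at step 4, [60, 60, 60, 60], reappears at step 18 — and no state repeats earlier — so the cycle the system enters has period 14.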